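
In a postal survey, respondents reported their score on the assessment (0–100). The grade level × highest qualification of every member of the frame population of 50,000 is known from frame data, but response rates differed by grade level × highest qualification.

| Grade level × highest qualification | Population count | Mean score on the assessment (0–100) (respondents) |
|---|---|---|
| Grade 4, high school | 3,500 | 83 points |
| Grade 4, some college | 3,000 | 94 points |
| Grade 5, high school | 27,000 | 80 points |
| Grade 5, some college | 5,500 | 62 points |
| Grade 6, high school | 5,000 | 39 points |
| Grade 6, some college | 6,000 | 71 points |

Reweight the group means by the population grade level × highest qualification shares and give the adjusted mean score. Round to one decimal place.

73.9

Reweight to the known grade level × highest qualification distribution:
  Grade 4, high school: (3,500/50,000) × 83 = 5.81
  Grade 4, some college: (3,000/50,000) × 94 = 5.64
  Grade 5, high school: (27,000/50,000) × 80 = 43.2
  Grade 5, some college: (5,500/50,000) × 62 = 6.82
  Grade 6, high school: (5,000/50,000) × 39 = 3.9
  Grade 6, some college: (6,000/50,000) × 71 = 8.52
Post-stratified estimate = 73.89 → 73.9.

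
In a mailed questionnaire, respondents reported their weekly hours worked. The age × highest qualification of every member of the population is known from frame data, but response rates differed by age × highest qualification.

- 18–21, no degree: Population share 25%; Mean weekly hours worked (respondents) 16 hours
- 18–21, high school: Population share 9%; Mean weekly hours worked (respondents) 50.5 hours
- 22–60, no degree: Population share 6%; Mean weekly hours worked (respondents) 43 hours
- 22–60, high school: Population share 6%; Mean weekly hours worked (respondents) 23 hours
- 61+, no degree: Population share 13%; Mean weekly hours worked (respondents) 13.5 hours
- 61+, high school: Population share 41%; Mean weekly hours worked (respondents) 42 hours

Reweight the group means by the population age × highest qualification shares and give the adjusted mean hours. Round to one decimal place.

Each cell contributes population-share × respondent value:
  18–21, no degree: 0.25 × 16 = 4
  18–21, high school: 0.09 × 50.5 = 4.545
  22–60, no degree: 0.06 × 43 = 2.58
  22–60, high school: 0.06 × 23 = 1.38
  61+, no degree: 0.13 × 13.5 = 1.755
  61+, high school: 0.41 × 42 = 17.22
Post-stratified estimate = 31.48 → 31.5.

31.5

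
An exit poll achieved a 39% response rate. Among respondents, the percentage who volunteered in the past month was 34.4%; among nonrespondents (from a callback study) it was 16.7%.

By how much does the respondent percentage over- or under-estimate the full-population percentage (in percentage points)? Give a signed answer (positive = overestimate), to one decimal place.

Nonresponse fraction = 1 − 0.39 = 0.61.
Bias = (nonresponse fraction) × (respondent percentage − nonrespondent percentage)
     = 0.61 × (34.4 − 16.7) = 0.61 × 17.7 = 10.797.

+10.8 percentage points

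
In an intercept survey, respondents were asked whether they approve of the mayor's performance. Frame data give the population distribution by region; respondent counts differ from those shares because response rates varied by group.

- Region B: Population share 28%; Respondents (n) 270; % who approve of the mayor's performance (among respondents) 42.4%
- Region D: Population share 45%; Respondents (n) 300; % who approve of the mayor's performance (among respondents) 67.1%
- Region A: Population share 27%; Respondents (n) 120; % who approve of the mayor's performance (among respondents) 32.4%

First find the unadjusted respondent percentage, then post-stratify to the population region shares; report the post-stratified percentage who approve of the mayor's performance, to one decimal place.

Without adjustment, the pooled respondent share is:
  (270/690)×42.4 + (300/690)×67.1 + (120/690)×32.4 = 51.4%
Post-stratifying to population shares instead:
  0.28×42.4 + 0.45×67.1 + 0.27×32.4 = 50.815%

50.8%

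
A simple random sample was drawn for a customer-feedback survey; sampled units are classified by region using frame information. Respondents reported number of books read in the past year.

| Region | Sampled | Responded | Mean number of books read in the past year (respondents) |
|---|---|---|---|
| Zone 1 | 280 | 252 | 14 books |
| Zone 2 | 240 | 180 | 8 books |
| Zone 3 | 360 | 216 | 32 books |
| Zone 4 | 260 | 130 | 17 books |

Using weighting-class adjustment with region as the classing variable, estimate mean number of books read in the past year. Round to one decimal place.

Class response rates: Zone 1 252/280 = 90%, Zone 2 180/240 = 75%, Zone 3 216/360 = 60%, Zone 4 130/260 = 50%.
Inverse-response-rate weighting restores each class to its sampled count, so class totals weight by n_sampled:
  Zone 1: 280 × 14 = 3920
  Zone 2: 240 × 8 = 1920
  Zone 3: 360 × 32 = 11,520
  Zone 4: 260 × 17 = 4420
Adjusted estimate = 21,780 / 1,140 = 19.1053 → 19.1.

19.1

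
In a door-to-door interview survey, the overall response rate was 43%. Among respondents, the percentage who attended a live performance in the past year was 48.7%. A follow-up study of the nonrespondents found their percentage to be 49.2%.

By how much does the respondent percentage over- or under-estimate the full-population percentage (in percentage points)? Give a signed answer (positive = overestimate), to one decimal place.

-0.3 percentage points

Nonresponse fraction = 1 − 0.43 = 0.57.
Bias = (nonresponse fraction) × (respondent percentage − nonrespondent percentage)
     = 0.57 × (48.7 − 49.2) = 0.57 × -0.5 = -0.285.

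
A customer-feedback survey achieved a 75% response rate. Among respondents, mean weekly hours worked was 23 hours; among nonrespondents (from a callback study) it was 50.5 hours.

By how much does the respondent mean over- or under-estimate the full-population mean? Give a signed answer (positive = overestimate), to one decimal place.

-6.9

Nonresponse fraction = 1 − 0.75 = 0.25.
Bias = (nonresponse fraction) × (respondent mean − nonrespondent mean)
     = 0.25 × (23 − 50.5) = 0.25 × -27.5 = -6.875.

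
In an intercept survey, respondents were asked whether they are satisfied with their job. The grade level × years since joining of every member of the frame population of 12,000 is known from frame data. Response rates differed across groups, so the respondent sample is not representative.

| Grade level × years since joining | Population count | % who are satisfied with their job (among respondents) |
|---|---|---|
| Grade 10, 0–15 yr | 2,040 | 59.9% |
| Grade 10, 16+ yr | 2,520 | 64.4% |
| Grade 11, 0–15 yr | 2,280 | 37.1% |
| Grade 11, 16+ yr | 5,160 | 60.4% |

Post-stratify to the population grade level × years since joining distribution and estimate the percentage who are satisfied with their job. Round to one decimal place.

Post-stratification weights by population share, not respondent share:
  Grade 10, 0–15 yr: (2,040/12,000) × 59.9 = 10.183
  Grade 10, 16+ yr: (2,520/12,000) × 64.4 = 13.524
  Grade 11, 0–15 yr: (2,280/12,000) × 37.1 = 7.049
  Grade 11, 16+ yr: (5,160/12,000) × 60.4 = 25.972
Post-stratified estimate = 56.728 → 56.7%.

56.7%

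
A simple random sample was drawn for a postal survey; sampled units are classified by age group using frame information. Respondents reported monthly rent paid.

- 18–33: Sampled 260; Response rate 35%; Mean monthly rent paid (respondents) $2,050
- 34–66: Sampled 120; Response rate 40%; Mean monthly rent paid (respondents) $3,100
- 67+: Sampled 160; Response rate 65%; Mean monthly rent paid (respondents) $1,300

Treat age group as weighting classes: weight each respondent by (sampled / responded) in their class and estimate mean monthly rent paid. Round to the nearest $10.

Inverse-response-rate weighting restores each class to its sampled count, so class totals weight by n_sampled:
  18–33: 260 × 2050 = 533,000
  34–66: 120 × 3100 = 372,000
  67+: 160 × 1300 = 208,000
Adjusted estimate = 1,113,000 / 540 = 2061.11 → $2,060.

$2,060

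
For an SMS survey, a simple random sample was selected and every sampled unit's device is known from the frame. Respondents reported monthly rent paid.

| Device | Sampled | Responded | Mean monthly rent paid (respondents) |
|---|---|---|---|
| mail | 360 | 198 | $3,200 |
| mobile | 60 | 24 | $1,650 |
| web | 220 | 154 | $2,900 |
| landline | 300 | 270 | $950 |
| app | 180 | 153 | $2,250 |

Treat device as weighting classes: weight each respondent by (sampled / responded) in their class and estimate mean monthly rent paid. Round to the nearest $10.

$2,300

Class response rates: mail 198/360 = 55%, mobile 24/60 = 40%, web 154/220 = 70%, landline 270/300 = 90%, app 153/180 = 85%.
With weight = n_sampled/n_responded per class, the weighted class total is n_sampled:
  mail: 360 × 3200 = 1,152,000
  mobile: 60 × 1650 = 99,000
  web: 220 × 2900 = 638,000
  landline: 300 × 950 = 285,000
  app: 180 × 2250 = 405,000
Adjusted estimate = 2,579,000 / 1,120 = 2302.68 → $2,300.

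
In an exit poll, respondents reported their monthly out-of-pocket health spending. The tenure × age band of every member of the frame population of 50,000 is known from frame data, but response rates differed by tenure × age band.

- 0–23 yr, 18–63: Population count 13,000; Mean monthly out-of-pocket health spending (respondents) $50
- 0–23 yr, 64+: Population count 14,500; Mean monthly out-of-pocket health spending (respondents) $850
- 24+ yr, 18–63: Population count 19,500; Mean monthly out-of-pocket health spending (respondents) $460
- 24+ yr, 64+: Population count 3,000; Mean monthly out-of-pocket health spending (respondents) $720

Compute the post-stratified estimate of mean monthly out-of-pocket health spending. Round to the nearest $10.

Weight each group's respondent value by its population share:
  0–23 yr, 18–63: (13,000/50,000) × 50 = 13
  0–23 yr, 64+: (14,500/50,000) × 850 = 246.5
  24+ yr, 18–63: (19,500/50,000) × 460 = 179.4
  24+ yr, 64+: (3,000/50,000) × 720 = 43.2
Post-stratified estimate = 482.1 → $480.

$480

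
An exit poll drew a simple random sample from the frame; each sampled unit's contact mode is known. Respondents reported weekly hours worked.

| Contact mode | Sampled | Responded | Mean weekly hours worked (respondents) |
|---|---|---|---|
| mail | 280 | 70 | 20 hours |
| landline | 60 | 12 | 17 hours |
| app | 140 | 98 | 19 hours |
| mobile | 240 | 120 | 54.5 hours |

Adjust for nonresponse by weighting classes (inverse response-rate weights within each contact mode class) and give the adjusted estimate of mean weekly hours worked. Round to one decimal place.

31.1

Class response rates: mail 70/280 = 25%, landline 12/60 = 20%, app 98/140 = 70%, mobile 120/240 = 50%.
With weight = n_sampled/n_responded per class, the weighted class total is n_sampled:
  mail: 280 × 20 = 5600
  landline: 60 × 17 = 1020
  app: 140 × 19 = 2660
  mobile: 240 × 54.5 = 13,080
Adjusted estimate = 22,360 / 720 = 31.0556 → 31.1.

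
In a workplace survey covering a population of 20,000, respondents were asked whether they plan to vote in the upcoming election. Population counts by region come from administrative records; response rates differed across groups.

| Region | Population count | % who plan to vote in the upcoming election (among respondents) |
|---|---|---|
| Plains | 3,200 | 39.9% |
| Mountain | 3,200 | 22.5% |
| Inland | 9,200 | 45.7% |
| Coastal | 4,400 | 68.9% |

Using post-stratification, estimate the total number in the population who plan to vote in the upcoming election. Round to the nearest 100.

Each cell contributes its population count × the respondent rate:
  Plains: 3,200 × 39.9% = 1276.8
  Mountain: 3,200 × 22.5% = 720
  Inland: 9,200 × 45.7% = 4204.4
  Coastal: 4,400 × 68.9% = 3031.6
Estimated total = 9232.8 → 9,200.

9,200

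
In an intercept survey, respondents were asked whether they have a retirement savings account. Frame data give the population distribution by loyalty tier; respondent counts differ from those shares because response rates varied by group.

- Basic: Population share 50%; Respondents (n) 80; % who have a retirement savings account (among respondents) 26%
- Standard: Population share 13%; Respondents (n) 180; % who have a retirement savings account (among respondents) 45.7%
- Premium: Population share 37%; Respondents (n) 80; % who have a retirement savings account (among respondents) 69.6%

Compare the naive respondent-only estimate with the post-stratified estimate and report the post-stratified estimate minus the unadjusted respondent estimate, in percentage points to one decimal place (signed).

-2.0 percentage points

Naive respondent-only estimate (weights = respondent counts):
  (80/340)×26 + (180/340)×45.7 + (80/340)×69.6 = 46.6882%
Post-stratified estimate weights by population shares:
  0.5×26 + 0.13×45.7 + 0.37×69.6 = 44.693%
Difference = 44.693 − 46.6882 = -1.9952 pp.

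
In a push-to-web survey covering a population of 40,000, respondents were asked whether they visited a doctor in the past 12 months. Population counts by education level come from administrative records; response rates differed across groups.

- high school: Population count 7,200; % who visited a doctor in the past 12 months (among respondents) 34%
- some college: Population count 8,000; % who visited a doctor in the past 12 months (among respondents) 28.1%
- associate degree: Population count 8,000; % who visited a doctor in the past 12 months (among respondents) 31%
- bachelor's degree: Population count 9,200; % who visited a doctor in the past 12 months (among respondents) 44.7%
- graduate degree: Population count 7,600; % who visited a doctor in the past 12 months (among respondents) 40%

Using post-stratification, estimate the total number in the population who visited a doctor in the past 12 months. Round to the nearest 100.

Estimated count per cell = population count × respondent percentage:
  high school: 7,200 × 34% = 2448
  some college: 8,000 × 28.1% = 2248
  associate degree: 8,000 × 31% = 2480
  bachelor's degree: 9,200 × 44.7% = 4112.4
  graduate degree: 7,600 × 40% = 3040
Estimated total = 14328.4 → 14,300.

14,300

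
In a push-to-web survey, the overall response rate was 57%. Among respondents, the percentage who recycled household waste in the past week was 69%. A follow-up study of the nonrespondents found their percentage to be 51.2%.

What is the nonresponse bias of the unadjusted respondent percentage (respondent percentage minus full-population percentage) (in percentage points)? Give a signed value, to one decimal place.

+7.7 percentage points

Nonresponse fraction = 1 − 0.57 = 0.43.
Bias = (nonresponse fraction) × (respondent percentage − nonrespondent percentage)
     = 0.43 × (69 − 51.2) = 0.43 × 17.8 = 7.654.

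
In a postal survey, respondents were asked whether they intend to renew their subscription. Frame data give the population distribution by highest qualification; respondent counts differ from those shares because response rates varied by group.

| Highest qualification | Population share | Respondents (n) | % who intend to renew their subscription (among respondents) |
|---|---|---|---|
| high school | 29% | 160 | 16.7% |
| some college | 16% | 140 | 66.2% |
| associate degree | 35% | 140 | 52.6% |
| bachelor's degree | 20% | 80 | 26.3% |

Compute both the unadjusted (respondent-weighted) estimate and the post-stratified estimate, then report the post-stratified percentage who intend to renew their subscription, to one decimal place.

39.1%

Unadjusted (pooled respondent) estimate weights by respondent counts:
  (160/520)×16.7 + (140/520)×66.2 + (140/520)×52.6 + (80/520)×26.3 = 41.1692%
Post-stratifying to population shares instead:
  0.29×16.7 + 0.16×66.2 + 0.35×52.6 + 0.2×26.3 = 39.105%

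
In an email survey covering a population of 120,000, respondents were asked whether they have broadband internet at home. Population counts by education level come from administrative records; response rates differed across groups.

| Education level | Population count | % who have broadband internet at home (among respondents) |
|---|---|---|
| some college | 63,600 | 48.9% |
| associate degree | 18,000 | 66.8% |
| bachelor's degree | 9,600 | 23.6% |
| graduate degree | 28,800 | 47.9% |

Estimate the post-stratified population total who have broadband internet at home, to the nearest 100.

59,200

Each cell contributes its population count × the respondent rate:
  some college: 63,600 × 48.9% = 31100.4
  associate degree: 18,000 × 66.8% = 12,024
  bachelor's degree: 9,600 × 23.6% = 2265.6
  graduate degree: 28,800 × 47.9% = 13795.2
Estimated total = 59185.2 → 59,200.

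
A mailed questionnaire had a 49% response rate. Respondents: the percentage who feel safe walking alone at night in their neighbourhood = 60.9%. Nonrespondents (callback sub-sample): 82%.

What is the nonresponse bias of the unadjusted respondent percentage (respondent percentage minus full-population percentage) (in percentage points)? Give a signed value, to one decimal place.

-10.8 percentage points

Nonresponse fraction = 1 − 0.49 = 0.51.
Bias = (nonresponse fraction) × (respondent percentage − nonrespondent percentage)
     = 0.51 × (60.9 − 82) = 0.51 × -21.1 = -10.761.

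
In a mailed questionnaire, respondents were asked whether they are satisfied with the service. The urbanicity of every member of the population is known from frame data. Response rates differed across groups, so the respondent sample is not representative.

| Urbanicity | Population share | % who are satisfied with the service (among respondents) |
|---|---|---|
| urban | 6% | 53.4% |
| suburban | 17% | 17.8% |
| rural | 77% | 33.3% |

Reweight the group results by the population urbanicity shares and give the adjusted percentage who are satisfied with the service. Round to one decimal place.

31.9%

Reweight to the known urbanicity distribution:
  urban: 0.06 × 53.4 = 3.204
  suburban: 0.17 × 17.8 = 3.026
  rural: 0.77 × 33.3 = 25.641
Post-stratified estimate = 31.871 → 31.9%.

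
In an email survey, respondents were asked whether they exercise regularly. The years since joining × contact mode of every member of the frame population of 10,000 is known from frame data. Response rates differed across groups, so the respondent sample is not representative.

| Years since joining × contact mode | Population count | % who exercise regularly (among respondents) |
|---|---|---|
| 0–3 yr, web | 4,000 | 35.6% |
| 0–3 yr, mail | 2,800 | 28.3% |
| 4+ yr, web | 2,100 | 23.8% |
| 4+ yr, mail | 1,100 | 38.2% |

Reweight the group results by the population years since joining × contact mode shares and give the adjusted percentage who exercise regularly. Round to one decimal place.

Each cell contributes population-share × respondent value:
  0–3 yr, web: (4,000/10,000) × 35.6 = 14.24
  0–3 yr, mail: (2,800/10,000) × 28.3 = 7.924
  4+ yr, web: (2,100/10,000) × 23.8 = 4.998
  4+ yr, mail: (1,100/10,000) × 38.2 = 4.202
Post-stratified estimate = 31.364 → 31.4%.

31.4%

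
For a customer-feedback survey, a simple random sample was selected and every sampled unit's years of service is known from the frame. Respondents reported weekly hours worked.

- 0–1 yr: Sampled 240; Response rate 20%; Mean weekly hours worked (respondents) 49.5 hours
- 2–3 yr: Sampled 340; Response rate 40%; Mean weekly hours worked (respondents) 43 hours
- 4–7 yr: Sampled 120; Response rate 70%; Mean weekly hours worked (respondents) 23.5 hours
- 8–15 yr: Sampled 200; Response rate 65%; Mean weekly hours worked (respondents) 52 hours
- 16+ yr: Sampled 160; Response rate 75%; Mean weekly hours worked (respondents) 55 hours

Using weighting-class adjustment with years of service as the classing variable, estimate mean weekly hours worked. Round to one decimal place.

45.8

Inverse-response-rate weighting restores each class to its sampled count, so class totals weight by n_sampled:
  0–1 yr: 240 × 49.5 = 11,880
  2–3 yr: 340 × 43 = 14,620
  4–7 yr: 120 × 23.5 = 2820
  8–15 yr: 200 × 52 = 10,400
  16+ yr: 160 × 55 = 8800
Adjusted estimate = 48,520 / 1,060 = 45.7736 → 45.8.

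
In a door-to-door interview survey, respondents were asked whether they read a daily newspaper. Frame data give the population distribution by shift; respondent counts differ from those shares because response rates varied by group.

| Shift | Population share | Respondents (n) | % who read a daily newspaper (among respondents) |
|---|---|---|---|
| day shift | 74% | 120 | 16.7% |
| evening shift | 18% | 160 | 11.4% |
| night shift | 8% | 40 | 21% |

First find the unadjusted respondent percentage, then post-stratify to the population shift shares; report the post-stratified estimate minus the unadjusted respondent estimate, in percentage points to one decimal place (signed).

+1.5 percentage points

Without adjustment, the pooled respondent share is:
  (120/320)×16.7 + (160/320)×11.4 + (40/320)×21 = 14.5875%
Post-stratifying to population shares instead:
  0.74×16.7 + 0.18×11.4 + 0.08×21 = 16.09%
Difference = 16.09 − 14.5875 = 1.5025 pp.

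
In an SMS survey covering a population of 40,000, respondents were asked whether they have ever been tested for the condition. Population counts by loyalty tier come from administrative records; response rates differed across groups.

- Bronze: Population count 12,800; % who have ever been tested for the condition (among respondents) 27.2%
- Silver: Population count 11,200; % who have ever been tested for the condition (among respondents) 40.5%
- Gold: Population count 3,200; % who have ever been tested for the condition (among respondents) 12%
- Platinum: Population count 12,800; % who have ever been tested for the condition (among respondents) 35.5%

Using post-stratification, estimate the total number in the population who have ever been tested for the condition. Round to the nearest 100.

Each cell contributes its population count × the respondent rate:
  Bronze: 12,800 × 27.2% = 3481.6
  Silver: 11,200 × 40.5% = 4536
  Gold: 3,200 × 12% = 384
  Platinum: 12,800 × 35.5% = 4544
Estimated total = 12945.6 → 12,900.

12,900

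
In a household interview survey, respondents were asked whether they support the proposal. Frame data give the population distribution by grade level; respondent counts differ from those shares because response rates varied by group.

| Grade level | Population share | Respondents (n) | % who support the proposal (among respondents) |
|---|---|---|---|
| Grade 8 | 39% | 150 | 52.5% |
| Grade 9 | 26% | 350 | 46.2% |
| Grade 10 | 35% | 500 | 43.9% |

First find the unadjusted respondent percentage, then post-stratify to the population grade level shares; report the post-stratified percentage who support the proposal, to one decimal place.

Naive respondent-only estimate (weights = respondent counts):
  (150/1000)×52.5 + (350/1000)×46.2 + (500/1000)×43.9 = 45.995%
Post-stratifying to population shares instead:
  0.39×52.5 + 0.26×46.2 + 0.35×43.9 = 47.852%

47.9%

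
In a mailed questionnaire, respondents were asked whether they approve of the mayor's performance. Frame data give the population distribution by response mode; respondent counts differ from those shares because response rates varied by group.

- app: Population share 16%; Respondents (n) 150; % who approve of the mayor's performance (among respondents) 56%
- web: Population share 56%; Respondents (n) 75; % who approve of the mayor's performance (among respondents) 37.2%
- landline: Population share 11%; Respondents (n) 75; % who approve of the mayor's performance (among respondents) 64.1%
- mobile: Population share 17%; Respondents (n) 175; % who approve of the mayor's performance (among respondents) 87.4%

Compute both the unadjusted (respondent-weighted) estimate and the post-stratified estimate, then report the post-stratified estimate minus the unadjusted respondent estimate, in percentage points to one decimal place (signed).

-14.2 percentage points

Without adjustment, the pooled respondent share is:
  (150/475)×56 + (75/475)×37.2 + (75/475)×64.1 + (175/475)×87.4 = 65.8789%
Post-stratifying to population shares instead:
  0.16×56 + 0.56×37.2 + 0.11×64.1 + 0.17×87.4 = 51.701%
Difference = 51.701 − 65.8789 = -14.1779 pp.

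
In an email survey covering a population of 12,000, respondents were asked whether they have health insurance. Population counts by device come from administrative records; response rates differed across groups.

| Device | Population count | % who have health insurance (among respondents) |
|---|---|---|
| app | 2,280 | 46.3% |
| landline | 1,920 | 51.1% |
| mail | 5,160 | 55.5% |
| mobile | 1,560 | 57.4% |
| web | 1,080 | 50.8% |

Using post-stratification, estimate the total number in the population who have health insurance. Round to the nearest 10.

6,340

Each cell contributes its population count × the respondent rate:
  app: 2,280 × 46.3% = 1055.64
  landline: 1,920 × 51.1% = 981.12
  mail: 5,160 × 55.5% = 2863.8
  mobile: 1,560 × 57.4% = 895.44
  web: 1,080 × 50.8% = 548.64
Estimated total = 6344.64 → 6,340.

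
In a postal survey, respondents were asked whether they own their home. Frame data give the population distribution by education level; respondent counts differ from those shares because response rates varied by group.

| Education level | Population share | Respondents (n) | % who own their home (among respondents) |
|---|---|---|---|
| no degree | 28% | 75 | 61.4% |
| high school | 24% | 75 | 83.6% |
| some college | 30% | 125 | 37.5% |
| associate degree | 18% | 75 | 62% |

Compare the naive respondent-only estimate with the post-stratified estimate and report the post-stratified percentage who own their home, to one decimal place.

59.7%

Naive respondent-only estimate (weights = respondent counts):
  (75/350)×61.4 + (75/350)×83.6 + (125/350)×37.5 + (75/350)×62 = 57.75%
Post-stratifying to population shares instead:
  0.28×61.4 + 0.24×83.6 + 0.3×37.5 + 0.18×62 = 59.666%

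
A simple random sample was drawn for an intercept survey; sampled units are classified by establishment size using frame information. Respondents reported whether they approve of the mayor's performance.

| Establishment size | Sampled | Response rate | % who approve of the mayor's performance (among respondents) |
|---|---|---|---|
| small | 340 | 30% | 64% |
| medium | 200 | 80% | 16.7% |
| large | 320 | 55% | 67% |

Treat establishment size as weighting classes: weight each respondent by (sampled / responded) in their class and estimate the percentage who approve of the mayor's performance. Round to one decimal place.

Each respondent's weight = sampled/responded in their class; summing within a class gives n_sampled, so:
  small: 340 × 64 = 21,760
  medium: 200 × 16.7 = 3340
  large: 320 × 67 = 21,440
Adjusted estimate = 46,540 / 860 = 54.1163 → 54.1%.

54.1%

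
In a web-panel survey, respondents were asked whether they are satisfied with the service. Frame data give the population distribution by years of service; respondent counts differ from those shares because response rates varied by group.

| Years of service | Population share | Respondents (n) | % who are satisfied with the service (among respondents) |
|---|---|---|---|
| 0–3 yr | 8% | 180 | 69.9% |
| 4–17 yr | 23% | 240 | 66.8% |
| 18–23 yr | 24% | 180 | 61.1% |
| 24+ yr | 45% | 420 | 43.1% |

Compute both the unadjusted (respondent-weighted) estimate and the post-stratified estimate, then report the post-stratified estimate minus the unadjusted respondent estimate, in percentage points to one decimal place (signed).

-1.6 percentage points

Without adjustment, the pooled respondent share is:
  (180/1020)×69.9 + (240/1020)×66.8 + (180/1020)×61.1 + (420/1020)×43.1 = 56.5824%
Post-stratifying to population shares instead:
  0.08×69.9 + 0.23×66.8 + 0.24×61.1 + 0.45×43.1 = 55.015%
Difference = 55.015 − 56.5824 = -1.5674 pp.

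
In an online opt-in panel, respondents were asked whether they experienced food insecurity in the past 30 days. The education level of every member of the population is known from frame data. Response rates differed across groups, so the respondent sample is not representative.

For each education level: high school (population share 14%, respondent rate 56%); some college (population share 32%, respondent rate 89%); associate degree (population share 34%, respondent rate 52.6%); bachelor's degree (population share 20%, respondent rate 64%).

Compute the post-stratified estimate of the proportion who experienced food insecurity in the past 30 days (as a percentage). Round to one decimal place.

Reweight to the known education level distribution:
  high school: 0.14 × 56 = 7.84
  some college: 0.32 × 89 = 28.48
  associate degree: 0.34 × 52.6 = 17.884
  bachelor's degree: 0.2 × 64 = 12.8
Post-stratified estimate = 67.004 → 67.0%.

67.0%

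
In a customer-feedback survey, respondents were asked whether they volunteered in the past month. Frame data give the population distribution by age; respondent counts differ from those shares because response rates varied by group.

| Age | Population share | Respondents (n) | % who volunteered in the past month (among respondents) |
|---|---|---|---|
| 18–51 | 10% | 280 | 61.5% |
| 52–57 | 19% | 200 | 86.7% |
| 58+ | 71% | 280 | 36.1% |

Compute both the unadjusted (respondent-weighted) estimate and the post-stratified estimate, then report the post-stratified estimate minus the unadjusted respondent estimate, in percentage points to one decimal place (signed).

Without adjustment, the pooled respondent share is:
  (280/760)×61.5 + (200/760)×86.7 + (280/760)×36.1 = 58.7737%
Post-stratifying to population shares instead:
  0.1×61.5 + 0.19×86.7 + 0.71×36.1 = 48.254%
Difference = 48.254 − 58.7737 = -10.5197 pp.

-10.5 percentage points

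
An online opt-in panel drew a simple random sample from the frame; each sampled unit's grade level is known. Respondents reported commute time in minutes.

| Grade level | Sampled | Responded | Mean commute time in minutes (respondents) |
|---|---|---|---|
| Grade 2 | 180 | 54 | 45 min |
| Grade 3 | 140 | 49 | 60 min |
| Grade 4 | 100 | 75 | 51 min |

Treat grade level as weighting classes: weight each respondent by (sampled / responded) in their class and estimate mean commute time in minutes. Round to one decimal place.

Class response rates: Grade 2 54/180 = 30%, Grade 3 49/140 = 35%, Grade 4 75/100 = 75%.
Weighting each respondent by the inverse class response rate inflates each class back to its sampled size, so the class weight is n_sampled:
  Grade 2: 180 × 45 = 8100
  Grade 3: 140 × 60 = 8400
  Grade 4: 100 × 51 = 5100
Adjusted estimate = 21,600 / 420 = 51.4286 → 51.4.

51.4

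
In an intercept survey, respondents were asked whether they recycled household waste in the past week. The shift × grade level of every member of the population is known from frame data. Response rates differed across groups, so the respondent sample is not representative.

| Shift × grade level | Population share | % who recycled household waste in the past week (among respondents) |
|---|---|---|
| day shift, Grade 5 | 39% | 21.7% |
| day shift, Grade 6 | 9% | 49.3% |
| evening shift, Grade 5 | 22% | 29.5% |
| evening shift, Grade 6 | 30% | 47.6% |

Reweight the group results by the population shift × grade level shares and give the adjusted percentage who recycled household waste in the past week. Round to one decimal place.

33.7%

Post-stratification weights by population share, not respondent share:
  day shift, Grade 5: 0.39 × 21.7 = 8.463
  day shift, Grade 6: 0.09 × 49.3 = 4.437
  evening shift, Grade 5: 0.22 × 29.5 = 6.49
  evening shift, Grade 6: 0.3 × 47.6 = 14.28
Post-stratified estimate = 33.67 → 33.7%.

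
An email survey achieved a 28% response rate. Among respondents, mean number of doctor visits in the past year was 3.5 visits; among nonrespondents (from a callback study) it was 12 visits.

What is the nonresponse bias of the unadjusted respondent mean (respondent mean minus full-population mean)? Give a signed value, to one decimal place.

Nonresponse fraction = 1 − 0.28 = 0.72.
Bias = (nonresponse fraction) × (respondent mean − nonrespondent mean)
     = 0.72 × (3.5 − 12) = 0.72 × -8.5 = -6.12.

-6.1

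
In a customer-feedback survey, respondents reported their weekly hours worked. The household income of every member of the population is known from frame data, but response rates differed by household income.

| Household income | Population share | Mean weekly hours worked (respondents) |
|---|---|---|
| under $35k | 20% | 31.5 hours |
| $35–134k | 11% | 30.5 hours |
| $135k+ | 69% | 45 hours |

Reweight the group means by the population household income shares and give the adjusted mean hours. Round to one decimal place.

Each cell contributes population-share × respondent value:
  under $35k: 0.2 × 31.5 = 6.3
  $35–134k: 0.11 × 30.5 = 3.355
  $135k+: 0.69 × 45 = 31.05
Post-stratified estimate = 40.705 → 40.7.

40.7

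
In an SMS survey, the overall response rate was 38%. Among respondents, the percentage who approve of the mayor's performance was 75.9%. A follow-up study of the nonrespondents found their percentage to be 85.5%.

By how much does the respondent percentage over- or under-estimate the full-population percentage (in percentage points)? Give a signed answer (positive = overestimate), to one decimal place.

-6.0 percentage points

Nonresponse fraction = 1 − 0.38 = 0.62.
Bias = (nonresponse fraction) × (respondent percentage − nonrespondent percentage)
     = 0.62 × (75.9 − 85.5) = 0.62 × -9.6 = -5.952.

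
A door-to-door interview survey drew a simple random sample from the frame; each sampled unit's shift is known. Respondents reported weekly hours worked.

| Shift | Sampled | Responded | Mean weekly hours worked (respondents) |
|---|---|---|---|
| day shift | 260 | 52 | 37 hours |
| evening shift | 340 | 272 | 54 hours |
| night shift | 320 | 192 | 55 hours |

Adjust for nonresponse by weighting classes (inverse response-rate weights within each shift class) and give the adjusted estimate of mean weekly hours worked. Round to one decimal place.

49.5

Class response rates: day shift 52/260 = 20%, evening shift 272/340 = 80%, night shift 192/320 = 60%.
Inverse-response-rate weighting restores each class to its sampled count, so class totals weight by n_sampled:
  day shift: 260 × 37 = 9620
  evening shift: 340 × 54 = 18,360
  night shift: 320 × 55 = 17,600
Adjusted estimate = 45,580 / 920 = 49.5435 → 49.5.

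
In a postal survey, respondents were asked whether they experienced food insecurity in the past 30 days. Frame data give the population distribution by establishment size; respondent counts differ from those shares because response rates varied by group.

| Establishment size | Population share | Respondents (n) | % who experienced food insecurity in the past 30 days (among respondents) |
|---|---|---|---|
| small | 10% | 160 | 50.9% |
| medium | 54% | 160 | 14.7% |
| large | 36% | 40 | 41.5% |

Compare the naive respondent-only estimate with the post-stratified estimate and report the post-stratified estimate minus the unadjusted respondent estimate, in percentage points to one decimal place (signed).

-5.8 percentage points

Naive respondent-only estimate (weights = respondent counts):
  (160/360)×50.9 + (160/360)×14.7 + (40/360)×41.5 = 33.7667%
Post-stratified estimate weights by population shares:
  0.1×50.9 + 0.54×14.7 + 0.36×41.5 = 27.968%
Difference = 27.968 − 33.7667 = -5.7987 pp.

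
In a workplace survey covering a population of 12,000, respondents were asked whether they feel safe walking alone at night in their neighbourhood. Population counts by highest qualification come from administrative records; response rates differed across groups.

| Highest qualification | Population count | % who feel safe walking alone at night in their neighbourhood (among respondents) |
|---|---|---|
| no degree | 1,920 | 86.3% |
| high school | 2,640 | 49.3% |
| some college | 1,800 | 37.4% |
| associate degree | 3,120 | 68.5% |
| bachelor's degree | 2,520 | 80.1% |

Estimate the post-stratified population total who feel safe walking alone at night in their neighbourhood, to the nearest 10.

Each cell contributes its population count × the respondent rate:
  no degree: 1,920 × 86.3% = 1656.96
  high school: 2,640 × 49.3% = 1301.52
  some college: 1,800 × 37.4% = 673.2
  associate degree: 3,120 × 68.5% = 2137.2
  bachelor's degree: 2,520 × 80.1% = 2018.52
Estimated total = 7787.4 → 7,790.

7,790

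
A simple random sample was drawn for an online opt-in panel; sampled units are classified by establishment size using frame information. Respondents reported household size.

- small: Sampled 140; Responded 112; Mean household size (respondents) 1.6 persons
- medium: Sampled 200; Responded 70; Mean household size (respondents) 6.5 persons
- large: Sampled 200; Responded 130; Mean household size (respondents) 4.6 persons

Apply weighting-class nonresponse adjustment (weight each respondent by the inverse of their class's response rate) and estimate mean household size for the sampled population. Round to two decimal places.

Class response rates: small 112/140 = 80%, medium 70/200 = 35%, large 130/200 = 65%.
Inverse-response-rate weighting restores each class to its sampled count, so class totals weight by n_sampled:
  small: 140 × 1.6 = 224
  medium: 200 × 6.5 = 1300
  large: 200 × 4.6 = 920
Adjusted estimate = 2444 / 540 = 4.52593 → 4.53.

4.53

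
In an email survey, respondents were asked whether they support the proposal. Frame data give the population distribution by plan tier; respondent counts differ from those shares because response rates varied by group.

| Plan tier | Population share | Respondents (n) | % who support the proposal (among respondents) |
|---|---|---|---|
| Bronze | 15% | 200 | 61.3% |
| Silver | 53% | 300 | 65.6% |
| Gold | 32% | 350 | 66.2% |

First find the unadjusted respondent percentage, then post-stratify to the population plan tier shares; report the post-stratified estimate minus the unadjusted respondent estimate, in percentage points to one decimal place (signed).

+0.3 percentage points

Naive respondent-only estimate (weights = respondent counts):
  (200/850)×61.3 + (300/850)×65.6 + (350/850)×66.2 = 64.8353%
Reweighting by population plan tier shares:
  0.15×61.3 + 0.53×65.6 + 0.32×66.2 = 65.147%
Difference = 65.147 − 64.8353 = 0.3117 pp.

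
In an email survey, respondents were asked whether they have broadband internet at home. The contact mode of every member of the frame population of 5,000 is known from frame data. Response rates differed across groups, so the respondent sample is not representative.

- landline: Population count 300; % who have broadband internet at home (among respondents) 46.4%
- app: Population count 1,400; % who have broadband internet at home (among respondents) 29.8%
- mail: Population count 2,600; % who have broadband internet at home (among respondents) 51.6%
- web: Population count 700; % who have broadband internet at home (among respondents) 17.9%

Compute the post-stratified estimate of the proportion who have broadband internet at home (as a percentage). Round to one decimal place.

Each cell contributes population-share × respondent value:
  landline: (300/5,000) × 46.4 = 2.784
  app: (1,400/5,000) × 29.8 = 8.344
  mail: (2,600/5,000) × 51.6 = 26.832
  web: (700/5,000) × 17.9 = 2.506
Post-stratified estimate = 40.466 → 40.5%.

40.5%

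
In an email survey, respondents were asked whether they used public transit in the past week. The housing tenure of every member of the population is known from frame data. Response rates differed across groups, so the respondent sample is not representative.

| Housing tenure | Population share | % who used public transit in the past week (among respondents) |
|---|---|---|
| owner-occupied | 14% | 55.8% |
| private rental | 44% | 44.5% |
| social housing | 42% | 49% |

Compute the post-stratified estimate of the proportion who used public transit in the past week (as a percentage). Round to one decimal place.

Weight each group's respondent value by its population share:
  owner-occupied: 0.14 × 55.8 = 7.812
  private rental: 0.44 × 44.5 = 19.58
  social housing: 0.42 × 49 = 20.58
Post-stratified estimate = 47.972 → 48.0%.

48.0%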